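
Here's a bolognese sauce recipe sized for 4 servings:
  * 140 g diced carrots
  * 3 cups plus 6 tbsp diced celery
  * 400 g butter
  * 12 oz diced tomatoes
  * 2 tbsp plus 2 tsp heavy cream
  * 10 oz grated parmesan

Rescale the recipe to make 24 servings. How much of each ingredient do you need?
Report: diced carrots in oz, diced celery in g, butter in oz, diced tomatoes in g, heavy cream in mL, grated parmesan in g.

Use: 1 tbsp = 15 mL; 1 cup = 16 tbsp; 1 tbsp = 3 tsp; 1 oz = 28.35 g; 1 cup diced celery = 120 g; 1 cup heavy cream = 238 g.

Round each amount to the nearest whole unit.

diced carrots: 30 oz; diced celery: 2430 g; butter: 85 oz; diced tomatoes: 2041 g; heavy cream: 240 mL; grated parmesan: 1701 g

Scaling factor: 24/4 = 6.
diced carrots: 140 g × 6 ÷ 28.35 g/oz ≈ 30 oz
diced celery: (3 cup + 6 tbsp = 3.375 cup) × 6 × 120 g/cup = 2430 g
butter: 400 g × 6 ÷ 28.35 g/oz ≈ 85 oz
diced tomatoes: 12 oz × 6 × 28.35 g/oz ≈ 2041 g
heavy cream: (2 tbsp + 2 tsp = 8/3 tbsp) × 6 × 15 mL/tbsp = 240 mL
grated parmesan: 10 oz × 6 × 28.35 g/oz = 1701 g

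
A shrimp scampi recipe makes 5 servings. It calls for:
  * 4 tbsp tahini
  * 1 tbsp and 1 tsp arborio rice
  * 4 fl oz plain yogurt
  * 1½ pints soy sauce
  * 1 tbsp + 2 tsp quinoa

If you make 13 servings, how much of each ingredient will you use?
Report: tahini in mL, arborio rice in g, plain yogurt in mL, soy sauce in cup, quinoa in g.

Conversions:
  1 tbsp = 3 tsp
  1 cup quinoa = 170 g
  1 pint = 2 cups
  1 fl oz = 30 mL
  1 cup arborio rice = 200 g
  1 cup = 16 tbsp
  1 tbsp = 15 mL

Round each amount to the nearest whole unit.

tahini: 156 mL; arborio rice: 43 g; plain yogurt: 312 mL; soy sauce: 8 cup; quinoa: 46 g

Scaling factor: 13/5 = 2.6.
tahini: 4 tbsp × 13/5 × 15 mL/tbsp = 156 mL
arborio rice: (1 tbsp + 1 tsp = 4/3 tbsp) × 13/5 ÷ 16 tbsp/cup × 200 g/cup ≈ 43 g
plain yogurt: 4 fl oz × 13/5 × 30 mL/fl oz = 312 mL
soy sauce: 1.5 pint × 13/5 × 2 cup/pint ≈ 8 cup
quinoa: (1 tbsp + 2 tsp = 5/3 tbsp) × 13/5 ÷ 16 tbsp/cup × 170 g/cup ≈ 46 g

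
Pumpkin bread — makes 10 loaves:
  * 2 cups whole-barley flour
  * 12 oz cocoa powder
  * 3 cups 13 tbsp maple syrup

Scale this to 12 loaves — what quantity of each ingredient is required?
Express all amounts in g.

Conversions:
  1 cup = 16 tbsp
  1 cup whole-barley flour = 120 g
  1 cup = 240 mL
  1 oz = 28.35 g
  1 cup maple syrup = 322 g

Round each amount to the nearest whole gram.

whole-barley flour: 288 g; cocoa powder: 408 g; maple syrup: 1473 g

Scaling factor: 12/10 = 6/5 = 1.2.
whole-barley flour: 2 cup × 6/5 × 120 g/cup = 288 g
cocoa powder: 12 oz × 6/5 × 28.35 g/oz ≈ 408 g
maple syrup: (3 cup + 13 tbsp = 3.8125 cup) × 6/5 × 322 g/cup ≈ 1473 g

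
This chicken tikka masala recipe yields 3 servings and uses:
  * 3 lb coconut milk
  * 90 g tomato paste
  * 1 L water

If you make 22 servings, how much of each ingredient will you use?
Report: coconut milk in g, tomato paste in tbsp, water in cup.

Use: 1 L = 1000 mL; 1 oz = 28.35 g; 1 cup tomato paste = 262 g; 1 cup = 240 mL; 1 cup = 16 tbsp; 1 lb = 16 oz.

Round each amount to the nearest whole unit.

coconut milk: 9979 g; tomato paste: 40 tbsp; water: 31 cup

Scaling factor: 22/3.
coconut milk: 3 lb × 22/3 × 16 oz/lb × 28.35 g/oz ≈ 9979 g
tomato paste: 90 g × 22/3 ÷ 262 g/cup × 16 tbsp/cup ≈ 40 tbsp
water: 1 L × 22/3 × 1000 mL/L ÷ 240 mL/cup ≈ 31 cup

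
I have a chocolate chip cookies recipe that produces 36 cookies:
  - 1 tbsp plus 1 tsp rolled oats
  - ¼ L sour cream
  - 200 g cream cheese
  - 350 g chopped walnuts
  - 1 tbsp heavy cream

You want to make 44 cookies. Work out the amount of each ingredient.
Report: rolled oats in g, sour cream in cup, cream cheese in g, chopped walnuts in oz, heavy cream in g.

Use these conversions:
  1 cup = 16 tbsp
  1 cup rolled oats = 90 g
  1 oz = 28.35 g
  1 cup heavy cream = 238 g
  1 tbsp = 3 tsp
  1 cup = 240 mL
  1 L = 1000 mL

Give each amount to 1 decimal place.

Scaling factor: 44/36 = 11/9.
rolled oats: (1 tbsp + 1 tsp = 4/3 tbsp) × 11/9 ÷ 16 tbsp/cup × 90 g/cup ≈ 9.2 g
sour cream: 0.25 L × 11/9 × 1000 mL/L ÷ 240 mL/cup ≈ 1.3 cup
cream cheese: 200 g × 11/9 ≈ 244.4 g
chopped walnuts: 350 g × 11/9 ÷ 28.35 g/oz ≈ 15.1 oz
heavy cream: 1 tbsp × 11/9 ÷ 16 tbsp/cup × 238 g/cup ≈ 18.2 g

rolled oats: 9.2 g; sour cream: 1.3 cup; cream cheese: 244.4 g; chopped walnuts: 15.1 oz; heavy cream: 18.2 g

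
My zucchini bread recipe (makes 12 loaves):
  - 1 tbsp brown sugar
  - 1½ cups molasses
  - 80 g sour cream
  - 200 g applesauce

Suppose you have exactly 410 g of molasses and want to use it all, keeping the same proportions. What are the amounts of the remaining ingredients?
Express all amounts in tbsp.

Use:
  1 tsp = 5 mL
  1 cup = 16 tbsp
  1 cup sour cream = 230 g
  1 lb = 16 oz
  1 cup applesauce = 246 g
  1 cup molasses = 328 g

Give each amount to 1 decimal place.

The original recipe has 492 g of molasses, so the scaling factor is 410 ÷ 492 = 5/6.
brown sugar: 1 tbsp × 5/6 ≈ 0.8 tbsp
sour cream: 80 g × 5/6 ÷ 230 g/cup × 16 tbsp/cup ≈ 4.6 tbsp
applesauce: 200 g × 5/6 ÷ 246 g/cup × 16 tbsp/cup ≈ 10.8 tbsp

brown sugar: 0.8 tbsp; sour cream: 4.6 tbsp; applesauce: 10.8 tbsp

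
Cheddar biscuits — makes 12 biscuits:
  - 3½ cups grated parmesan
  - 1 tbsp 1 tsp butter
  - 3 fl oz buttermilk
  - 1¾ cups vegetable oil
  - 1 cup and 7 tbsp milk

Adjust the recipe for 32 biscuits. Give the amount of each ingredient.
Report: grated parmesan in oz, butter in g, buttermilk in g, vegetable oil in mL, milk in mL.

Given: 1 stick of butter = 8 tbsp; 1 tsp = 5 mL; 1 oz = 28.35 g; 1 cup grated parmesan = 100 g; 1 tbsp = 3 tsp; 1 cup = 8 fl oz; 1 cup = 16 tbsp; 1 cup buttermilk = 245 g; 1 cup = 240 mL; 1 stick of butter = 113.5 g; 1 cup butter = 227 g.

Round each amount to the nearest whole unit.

grated parmesan: 33 oz; butter: 50 g; buttermilk: 245 g; vegetable oil: 1120 mL; milk: 920 mL

Scaling factor: 32/12 = 8/3.
grated parmesan: 3.5 cup × 8/3 × 100 g/cup ÷ 28.35 g/oz ≈ 33 oz
butter: (1 tbsp + 1 tsp = 4/3 tbsp) × 8/3 ÷ 8 tbsp/stick × 113.5 g/stick ≈ 50 g
buttermilk: 3 fl oz × 8/3 ÷ 8 fl oz/cup × 245 g/cup = 245 g
vegetable oil: 1.75 cup × 8/3 × 240 mL/cup = 1120 mL
milk: (1 cup + 7 tbsp = 1.4375 cup) × 8/3 × 240 mL/cup = 920 mL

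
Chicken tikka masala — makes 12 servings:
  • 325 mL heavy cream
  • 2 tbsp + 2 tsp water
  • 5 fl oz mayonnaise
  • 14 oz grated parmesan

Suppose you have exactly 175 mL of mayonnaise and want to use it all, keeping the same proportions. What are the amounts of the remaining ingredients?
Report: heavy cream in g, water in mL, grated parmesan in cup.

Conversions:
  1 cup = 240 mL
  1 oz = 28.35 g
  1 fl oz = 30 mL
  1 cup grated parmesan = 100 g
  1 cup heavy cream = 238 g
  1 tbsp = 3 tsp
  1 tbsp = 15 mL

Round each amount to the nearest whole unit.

heavy cream: 376 g; water: 47 mL; grated parmesan: 5 cup

The original recipe has 150 mL of mayonnaise, so the scaling factor is 175 ÷ 150 = 7/6.
heavy cream: 325 mL × 7/6 ÷ 240 mL/cup × 238 g/cup ≈ 376 g
water: (2 tbsp + 2 tsp = 8/3 tbsp) × 7/6 × 15 mL/tbsp ≈ 47 mL
grated parmesan: 14 oz × 7/6 × 28.35 g/oz ÷ 100 g/cup ≈ 5 cup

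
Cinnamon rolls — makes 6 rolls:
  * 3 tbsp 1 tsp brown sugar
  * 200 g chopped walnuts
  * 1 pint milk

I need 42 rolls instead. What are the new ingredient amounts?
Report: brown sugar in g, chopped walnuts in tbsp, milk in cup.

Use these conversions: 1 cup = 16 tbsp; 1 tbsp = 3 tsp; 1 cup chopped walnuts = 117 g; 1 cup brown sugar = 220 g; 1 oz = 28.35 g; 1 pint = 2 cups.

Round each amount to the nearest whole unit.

brown sugar: 321 g; chopped walnuts: 191 tbsp; milk: 14 cup

Scaling factor: 42/6 = 7.
brown sugar: (3 tbsp + 1 tsp = 10/3 tbsp) × 7 ÷ 16 tbsp/cup × 220 g/cup ≈ 321 g
chopped walnuts: 200 g × 7 ÷ 117 g/cup × 16 tbsp/cup ≈ 191 tbsp
milk: 1 pint × 7 × 2 cup/pint = 14 cup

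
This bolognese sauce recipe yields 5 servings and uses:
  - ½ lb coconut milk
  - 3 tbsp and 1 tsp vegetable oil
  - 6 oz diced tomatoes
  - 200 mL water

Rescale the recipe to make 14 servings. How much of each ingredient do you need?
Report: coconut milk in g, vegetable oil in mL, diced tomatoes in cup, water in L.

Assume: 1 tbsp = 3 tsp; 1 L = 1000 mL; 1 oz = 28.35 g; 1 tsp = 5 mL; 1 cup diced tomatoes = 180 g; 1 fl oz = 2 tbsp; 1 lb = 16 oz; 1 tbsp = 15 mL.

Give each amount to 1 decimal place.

Scaling factor: 14/5 = 2.8.
coconut milk: 0.5 lb × 14/5 × 16 oz/lb × 28.35 g/oz ≈ 635.0 g
vegetable oil: (3 tbsp + 1 tsp = 10/3 tbsp) × 14/5 × 15 mL/tbsp = 140.0 mL
diced tomatoes: 6 oz × 14/5 × 28.35 g/oz ÷ 180 g/cup ≈ 2.6 cup
water: 200 mL × 14/5 ÷ 1000 mL/L ≈ 0.6 L

coconut milk: 635.0 g; vegetable oil: 140.0 mL; diced tomatoes: 2.6 cup; water: 0.6 L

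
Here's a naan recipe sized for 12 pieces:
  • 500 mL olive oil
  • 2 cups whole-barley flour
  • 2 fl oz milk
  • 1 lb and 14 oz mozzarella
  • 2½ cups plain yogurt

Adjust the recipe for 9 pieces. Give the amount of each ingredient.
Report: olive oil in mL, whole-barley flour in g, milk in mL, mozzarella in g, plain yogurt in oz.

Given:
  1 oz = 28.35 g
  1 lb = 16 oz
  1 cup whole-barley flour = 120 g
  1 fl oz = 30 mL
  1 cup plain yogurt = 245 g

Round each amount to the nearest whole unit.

olive oil: 375 mL; whole-barley flour: 180 g; milk: 45 mL; mozzarella: 638 g; plain yogurt: 16 oz

Scaling factor: 9/12 = 3/4 = 0.75.
olive oil: 500 mL × 3/4 = 375 mL
whole-barley flour: 2 cup × 3/4 × 120 g/cup = 180 g
milk: 2 fl oz × 3/4 × 30 mL/fl oz = 45 mL
mozzarella: (1 lb + 14 oz = 1.875 lb) × 3/4 × 16 oz/lb × 28.35 g/oz ≈ 638 g
plain yogurt: 2.5 cup × 3/4 × 245 g/cup ÷ 28.35 g/oz ≈ 16 oz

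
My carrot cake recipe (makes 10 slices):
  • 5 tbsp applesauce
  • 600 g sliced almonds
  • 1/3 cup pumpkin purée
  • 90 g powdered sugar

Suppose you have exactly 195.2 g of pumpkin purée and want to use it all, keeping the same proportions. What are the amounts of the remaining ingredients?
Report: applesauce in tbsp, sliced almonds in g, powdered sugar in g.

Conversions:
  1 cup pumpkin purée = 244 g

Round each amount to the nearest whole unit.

The original recipe has 244/3 g of pumpkin purée, so the scaling factor is 195.2 ÷ 244/3 = 12/5 = 2.4.
applesauce: 5 tbsp × 12/5 = 12 tbsp
sliced almonds: 600 g × 12/5 = 1440 g
powdered sugar: 90 g × 12/5 = 216 g

applesauce: 12 tbsp; sliced almonds: 1440 g; powdered sugar: 216 g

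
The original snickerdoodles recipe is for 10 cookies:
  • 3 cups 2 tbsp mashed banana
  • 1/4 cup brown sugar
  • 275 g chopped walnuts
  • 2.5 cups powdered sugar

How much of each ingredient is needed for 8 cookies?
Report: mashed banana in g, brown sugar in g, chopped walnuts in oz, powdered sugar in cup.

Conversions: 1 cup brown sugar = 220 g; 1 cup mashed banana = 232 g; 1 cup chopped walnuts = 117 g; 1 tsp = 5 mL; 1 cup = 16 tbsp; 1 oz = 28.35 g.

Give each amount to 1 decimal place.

mashed banana: 580.0 g; brown sugar: 44.0 g; chopped walnuts: 7.8 oz; powdered sugar: 2.0 cup

Scaling factor: 8/10 = 4/5 = 0.8.
mashed banana: (3 cup + 2 tbsp = 3.125 cup) × 4/5 × 232 g/cup = 580.0 g
brown sugar: 0.25 cup × 4/5 × 220 g/cup = 44.0 g
chopped walnuts: 275 g × 4/5 ÷ 28.35 g/oz ≈ 7.8 oz
powdered sugar: 2.5 cup × 4/5 = 2.0 cup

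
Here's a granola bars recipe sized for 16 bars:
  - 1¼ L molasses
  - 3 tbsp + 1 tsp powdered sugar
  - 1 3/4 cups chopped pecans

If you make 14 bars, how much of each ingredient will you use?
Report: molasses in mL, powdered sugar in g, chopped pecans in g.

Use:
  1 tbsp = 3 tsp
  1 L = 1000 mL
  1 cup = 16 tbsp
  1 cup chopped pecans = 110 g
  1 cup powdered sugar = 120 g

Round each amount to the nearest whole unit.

Scaling factor: 14/16 = 7/8 = 0.875.
molasses: 1.25 L × 7/8 × 1000 mL/L ≈ 1094 mL
powdered sugar: (3 tbsp + 1 tsp = 10/3 tbsp) × 7/8 ÷ 16 tbsp/cup × 120 g/cup ≈ 22 g
chopped pecans: 1.75 cup × 7/8 × 110 g/cup ≈ 168 g

molasses: 1094 mL; powdered sugar: 22 g; chopped pecans: 168 g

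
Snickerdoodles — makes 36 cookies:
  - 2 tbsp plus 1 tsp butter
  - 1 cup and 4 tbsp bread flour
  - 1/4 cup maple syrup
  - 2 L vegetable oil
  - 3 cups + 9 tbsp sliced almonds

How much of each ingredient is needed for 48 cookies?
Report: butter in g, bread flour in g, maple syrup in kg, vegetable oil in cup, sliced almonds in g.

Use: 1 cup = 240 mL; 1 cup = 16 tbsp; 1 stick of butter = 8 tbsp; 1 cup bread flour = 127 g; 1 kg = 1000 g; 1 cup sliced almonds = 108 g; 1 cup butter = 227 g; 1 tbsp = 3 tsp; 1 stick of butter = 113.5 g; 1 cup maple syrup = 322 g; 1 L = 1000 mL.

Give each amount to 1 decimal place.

butter: 44.1 g; bread flour: 211.7 g; maple syrup: 0.1 kg; vegetable oil: 11.1 cup; sliced almonds: 513.0 g

Scaling factor: 48/36 = 4/3.
butter: (2 tbsp + 1 tsp = 7/3 tbsp) × 4/3 ÷ 8 tbsp/stick × 113.5 g/stick ≈ 44.1 g
bread flour: (1 cup + 4 tbsp = 1.25 cup) × 4/3 × 127 g/cup ≈ 211.7 g
maple syrup: 0.25 cup × 4/3 × 322 g/cup ÷ 1000 g/kg ≈ 0.1 kg
vegetable oil: 2 L × 4/3 × 1000 mL/L ÷ 240 mL/cup ≈ 11.1 cup
sliced almonds: (3 cup + 9 tbsp = 3.5625 cup) × 4/3 × 108 g/cup = 513.0 g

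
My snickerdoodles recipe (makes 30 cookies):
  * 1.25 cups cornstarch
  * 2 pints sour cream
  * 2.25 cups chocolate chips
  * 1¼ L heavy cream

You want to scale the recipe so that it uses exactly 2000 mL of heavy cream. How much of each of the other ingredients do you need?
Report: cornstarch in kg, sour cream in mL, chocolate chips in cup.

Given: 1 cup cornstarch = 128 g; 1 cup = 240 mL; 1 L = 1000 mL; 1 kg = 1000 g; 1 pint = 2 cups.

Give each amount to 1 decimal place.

The original recipe has 1250 mL of heavy cream, so the scaling factor is 2000 ÷ 1250 = 8/5 = 1.6.
cornstarch: 1.25 cup × 8/5 × 128 g/cup ÷ 1000 g/kg ≈ 0.3 kg
sour cream: 2 pint × 8/5 × 2 cup/pint × 240 mL/cup = 1536.0 mL
chocolate chips: 2.25 cup × 8/5 = 3.6 cup

cornstarch: 0.3 kg; sour cream: 1536.0 mL; chocolate chips: 3.6 cup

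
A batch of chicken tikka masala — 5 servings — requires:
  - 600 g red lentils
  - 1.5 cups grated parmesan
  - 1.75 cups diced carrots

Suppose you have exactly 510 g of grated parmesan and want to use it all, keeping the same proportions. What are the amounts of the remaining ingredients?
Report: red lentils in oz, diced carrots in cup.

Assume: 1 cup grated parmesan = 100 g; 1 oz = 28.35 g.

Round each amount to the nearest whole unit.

red lentils: 72 oz; diced carrots: 6 cup

The original recipe has 150 g of grated parmesan, so the scaling factor is 510 ÷ 150 = 17/5 = 3.4.
red lentils: 600 g × 17/5 ÷ 28.35 g/oz ≈ 72 oz
diced carrots: 1.75 cup × 17/5 ≈ 6 cup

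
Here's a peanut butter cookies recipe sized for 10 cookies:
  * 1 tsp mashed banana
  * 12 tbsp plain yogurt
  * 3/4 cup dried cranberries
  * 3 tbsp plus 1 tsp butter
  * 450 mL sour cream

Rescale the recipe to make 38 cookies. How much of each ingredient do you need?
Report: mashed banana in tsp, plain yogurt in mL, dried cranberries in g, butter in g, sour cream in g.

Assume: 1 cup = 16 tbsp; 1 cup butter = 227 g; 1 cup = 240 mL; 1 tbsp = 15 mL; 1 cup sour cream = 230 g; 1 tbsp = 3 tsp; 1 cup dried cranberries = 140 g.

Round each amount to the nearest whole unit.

Scaling factor: 38/10 = 19/5 = 3.8.
mashed banana: 1 tsp × 19/5 ≈ 4 tsp
plain yogurt: 12 tbsp × 19/5 × 15 mL/tbsp = 684 mL
dried cranberries: 0.75 cup × 19/5 × 140 g/cup = 399 g
butter: (3 tbsp + 1 tsp = 10/3 tbsp) × 19/5 ÷ 16 tbsp/cup × 227 g/cup ≈ 180 g
sour cream: 450 mL × 19/5 ÷ 240 mL/cup × 230 g/cup ≈ 1639 g

mashed banana: 4 tsp; plain yogurt: 684 mL; dried cranberries: 399 g; butter: 180 g; sour cream: 1639 g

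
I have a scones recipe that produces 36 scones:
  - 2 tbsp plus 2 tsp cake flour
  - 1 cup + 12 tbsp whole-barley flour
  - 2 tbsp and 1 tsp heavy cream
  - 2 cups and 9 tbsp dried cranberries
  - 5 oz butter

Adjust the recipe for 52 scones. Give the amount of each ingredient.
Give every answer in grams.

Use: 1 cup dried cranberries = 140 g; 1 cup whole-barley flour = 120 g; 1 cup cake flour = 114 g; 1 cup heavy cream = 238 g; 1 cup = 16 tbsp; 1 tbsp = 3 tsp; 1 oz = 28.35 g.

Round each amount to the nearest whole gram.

Scaling factor: 52/36 = 13/9.
cake flour: (2 tbsp + 2 tsp = 8/3 tbsp) × 13/9 ÷ 16 tbsp/cup × 114 g/cup ≈ 27 g
whole-barley flour: (1 cup + 12 tbsp = 1.75 cup) × 13/9 × 120 g/cup ≈ 303 g
heavy cream: (2 tbsp + 1 tsp = 7/3 tbsp) × 13/9 ÷ 16 tbsp/cup × 238 g/cup ≈ 50 g
dried cranberries: (2 cup + 9 tbsp = 2.5625 cup) × 13/9 × 140 g/cup ≈ 518 g
butter: 5 oz × 13/9 × 28.35 g/oz ≈ 205 g

cake flour: 27 g; whole-barley flour: 303 g; heavy cream: 50 g; dried cranberries: 518 g; butter: 205 g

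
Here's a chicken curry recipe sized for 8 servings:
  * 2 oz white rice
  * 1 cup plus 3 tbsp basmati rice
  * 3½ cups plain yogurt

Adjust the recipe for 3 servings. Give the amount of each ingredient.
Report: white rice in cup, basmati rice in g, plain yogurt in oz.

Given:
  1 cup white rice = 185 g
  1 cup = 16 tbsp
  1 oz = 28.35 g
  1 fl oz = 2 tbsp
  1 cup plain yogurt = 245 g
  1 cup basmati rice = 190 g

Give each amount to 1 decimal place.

white rice: 0.1 cup; basmati rice: 84.6 g; plain yogurt: 11.3 oz

Scaling factor: 3/8 = 0.375.
white rice: 2 oz × 3/8 × 28.35 g/oz ÷ 185 g/cup ≈ 0.1 cup
basmati rice: (1 cup + 3 tbsp = 1.1875 cup) × 3/8 × 190 g/cup ≈ 84.6 g
plain yogurt: 3.5 cup × 3/8 × 245 g/cup ÷ 28.35 g/oz ≈ 11.3 oz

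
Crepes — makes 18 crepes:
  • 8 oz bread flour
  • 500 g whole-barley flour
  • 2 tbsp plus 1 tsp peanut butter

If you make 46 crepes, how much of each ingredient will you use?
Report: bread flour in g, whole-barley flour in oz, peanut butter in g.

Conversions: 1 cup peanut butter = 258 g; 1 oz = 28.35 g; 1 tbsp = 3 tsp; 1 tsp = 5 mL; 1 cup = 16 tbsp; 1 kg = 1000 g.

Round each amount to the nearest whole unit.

Scaling factor: 46/18 = 23/9.
bread flour: 8 oz × 23/9 × 28.35 g/oz ≈ 580 g
whole-barley flour: 500 g × 23/9 ÷ 28.35 g/oz ≈ 45 oz
peanut butter: (2 tbsp + 1 tsp = 7/3 tbsp) × 23/9 ÷ 16 tbsp/cup × 258 g/cup ≈ 96 g

bread flour: 580 g; whole-barley flour: 45 oz; peanut butter: 96 g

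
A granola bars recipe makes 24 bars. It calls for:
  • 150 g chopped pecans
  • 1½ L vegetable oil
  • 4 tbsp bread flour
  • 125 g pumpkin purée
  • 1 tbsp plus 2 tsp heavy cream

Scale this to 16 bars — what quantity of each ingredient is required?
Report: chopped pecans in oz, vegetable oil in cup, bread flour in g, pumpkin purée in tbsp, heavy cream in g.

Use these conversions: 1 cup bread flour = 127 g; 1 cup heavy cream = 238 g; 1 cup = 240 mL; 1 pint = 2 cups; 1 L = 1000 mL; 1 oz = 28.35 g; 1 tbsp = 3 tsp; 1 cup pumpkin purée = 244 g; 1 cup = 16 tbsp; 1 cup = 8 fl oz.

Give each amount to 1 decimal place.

chopped pecans: 3.5 oz; vegetable oil: 4.2 cup; bread flour: 21.2 g; pumpkin purée: 5.5 tbsp; heavy cream: 16.5 g

Scaling factor: 16/24 = 2/3.
chopped pecans: 150 g × 2/3 ÷ 28.35 g/oz ≈ 3.5 oz
vegetable oil: 1.5 L × 2/3 × 1000 mL/L ÷ 240 mL/cup ≈ 4.2 cup
bread flour: 4 tbsp × 2/3 ÷ 16 tbsp/cup × 127 g/cup ≈ 21.2 g
pumpkin purée: 125 g × 2/3 ÷ 244 g/cup × 16 tbsp/cup ≈ 5.5 tbsp
heavy cream: (1 tbsp + 2 tsp = 5/3 tbsp) × 2/3 ÷ 16 tbsp/cup × 238 g/cup ≈ 16.5 g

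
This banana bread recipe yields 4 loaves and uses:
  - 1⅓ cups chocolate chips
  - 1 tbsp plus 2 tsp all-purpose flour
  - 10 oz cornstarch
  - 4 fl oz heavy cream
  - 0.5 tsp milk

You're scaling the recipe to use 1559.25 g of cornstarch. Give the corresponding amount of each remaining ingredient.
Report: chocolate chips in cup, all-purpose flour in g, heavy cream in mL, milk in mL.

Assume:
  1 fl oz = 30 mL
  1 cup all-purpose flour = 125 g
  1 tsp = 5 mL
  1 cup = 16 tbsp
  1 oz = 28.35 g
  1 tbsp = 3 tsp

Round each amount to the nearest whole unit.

The original recipe has 283.5 g of cornstarch, so the scaling factor is 1559.25 ÷ 283.5 = 11/2 = 5.5.
chocolate chips: 4/3 cup × 11/2 ≈ 7 cup
all-purpose flour: (1 tbsp + 2 tsp = 5/3 tbsp) × 11/2 ÷ 16 tbsp/cup × 125 g/cup ≈ 72 g
heavy cream: 4 fl oz × 11/2 × 30 mL/fl oz = 660 mL
milk: 0.5 tsp × 11/2 × 5 mL/tsp ≈ 14 mL

chocolate chips: 7 cup; all-purpose flour: 72 g; heavy cream: 660 mL; milk: 14 mL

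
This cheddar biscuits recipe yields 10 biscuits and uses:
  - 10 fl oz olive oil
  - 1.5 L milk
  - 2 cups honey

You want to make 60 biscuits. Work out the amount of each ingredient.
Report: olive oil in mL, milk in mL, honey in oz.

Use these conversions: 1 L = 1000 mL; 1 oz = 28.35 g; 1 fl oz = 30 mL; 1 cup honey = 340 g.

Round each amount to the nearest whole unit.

Scaling factor: 60/10 = 6.
olive oil: 10 fl oz × 6 × 30 mL/fl oz = 1800 mL
milk: 1.5 L × 6 × 1000 mL/L = 9000 mL
honey: 2 cup × 6 × 340 g/cup ÷ 28.35 g/oz ≈ 144 oz

olive oil: 1800 mL; milk: 9000 mL; honey: 144 oz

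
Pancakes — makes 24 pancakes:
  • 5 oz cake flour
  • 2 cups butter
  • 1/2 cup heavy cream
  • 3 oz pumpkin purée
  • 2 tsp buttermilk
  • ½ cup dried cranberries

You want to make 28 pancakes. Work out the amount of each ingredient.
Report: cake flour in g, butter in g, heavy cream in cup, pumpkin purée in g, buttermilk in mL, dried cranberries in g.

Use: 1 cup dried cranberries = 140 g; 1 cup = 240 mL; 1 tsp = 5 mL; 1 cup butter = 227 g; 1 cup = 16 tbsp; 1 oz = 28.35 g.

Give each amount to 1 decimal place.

cake flour: 165.4 g; butter: 529.7 g; heavy cream: 0.6 cup; pumpkin purée: 99.2 g; buttermilk: 11.7 mL; dried cranberries: 81.7 g

Scaling factor: 28/24 = 7/6.
cake flour: 5 oz × 7/6 × 28.35 g/oz ≈ 165.4 g
butter: 2 cup × 7/6 × 227 g/cup ≈ 529.7 g
heavy cream: 0.5 cup × 7/6 ≈ 0.6 cup
pumpkin purée: 3 oz × 7/6 × 28.35 g/oz ≈ 99.2 g
buttermilk: 2 tsp × 7/6 × 5 mL/tsp ≈ 11.7 mL
dried cranberries: 0.5 cup × 7/6 × 140 g/cup ≈ 81.7 g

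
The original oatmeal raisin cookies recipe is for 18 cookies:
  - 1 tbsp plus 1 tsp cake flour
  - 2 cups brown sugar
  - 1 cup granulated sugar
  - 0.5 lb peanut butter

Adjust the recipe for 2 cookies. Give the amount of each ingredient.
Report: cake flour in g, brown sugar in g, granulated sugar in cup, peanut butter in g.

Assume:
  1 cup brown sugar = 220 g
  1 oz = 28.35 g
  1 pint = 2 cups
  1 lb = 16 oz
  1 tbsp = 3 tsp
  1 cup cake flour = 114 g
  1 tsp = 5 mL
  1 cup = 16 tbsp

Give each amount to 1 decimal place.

Scaling factor: 2/18 = 1/9.
cake flour: (1 tbsp + 1 tsp = 4/3 tbsp) × 1/9 ÷ 16 tbsp/cup × 114 g/cup ≈ 1.1 g
brown sugar: 2 cup × 1/9 × 220 g/cup ≈ 48.9 g
granulated sugar: 1 cup × 1/9 ≈ 0.1 cup
peanut butter: 0.5 lb × 1/9 × 16 oz/lb × 28.35 g/oz = 25.2 g

cake flour: 1.1 g; brown sugar: 48.9 g; granulated sugar: 0.1 cup; peanut butter: 25.2 g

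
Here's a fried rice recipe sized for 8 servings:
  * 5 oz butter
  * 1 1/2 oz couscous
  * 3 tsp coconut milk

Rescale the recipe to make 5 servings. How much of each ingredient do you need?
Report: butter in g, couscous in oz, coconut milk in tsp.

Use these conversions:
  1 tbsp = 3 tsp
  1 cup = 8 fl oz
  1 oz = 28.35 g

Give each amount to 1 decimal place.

butter: 88.6 g; couscous: 0.9 oz; coconut milk: 1.9 tsp

Scaling factor: 5/8 = 0.625.
butter: 5 oz × 5/8 × 28.35 g/oz ≈ 88.6 g
couscous: 1.5 oz × 5/8 ≈ 0.9 oz
coconut milk: 3 tsp × 5/8 ≈ 1.9 tsp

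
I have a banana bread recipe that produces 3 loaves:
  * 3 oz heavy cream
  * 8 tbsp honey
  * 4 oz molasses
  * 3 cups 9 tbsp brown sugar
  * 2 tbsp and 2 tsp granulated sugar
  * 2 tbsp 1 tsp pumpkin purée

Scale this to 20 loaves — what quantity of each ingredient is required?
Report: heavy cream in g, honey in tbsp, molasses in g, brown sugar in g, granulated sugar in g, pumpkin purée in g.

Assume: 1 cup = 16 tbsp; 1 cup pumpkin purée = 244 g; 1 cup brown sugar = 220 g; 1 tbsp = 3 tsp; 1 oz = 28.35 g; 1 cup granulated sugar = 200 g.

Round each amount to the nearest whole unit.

Scaling factor: 20/3.
heavy cream: 3 oz × 20/3 × 28.35 g/oz = 567 g
honey: 8 tbsp × 20/3 ≈ 53 tbsp
molasses: 4 oz × 20/3 × 28.35 g/oz = 756 g
brown sugar: (3 cup + 9 tbsp = 3.5625 cup) × 20/3 × 220 g/cup = 5225 g
granulated sugar: (2 tbsp + 2 tsp = 8/3 tbsp) × 20/3 ÷ 16 tbsp/cup × 200 g/cup ≈ 222 g
pumpkin purée: (2 tbsp + 1 tsp = 7/3 tbsp) × 20/3 ÷ 16 tbsp/cup × 244 g/cup ≈ 237 g

heavy cream: 567 g; honey: 53 tbsp; molasses: 756 g; brown sugar: 5225 g; granulated sugar: 222 g; pumpkin purée: 237 g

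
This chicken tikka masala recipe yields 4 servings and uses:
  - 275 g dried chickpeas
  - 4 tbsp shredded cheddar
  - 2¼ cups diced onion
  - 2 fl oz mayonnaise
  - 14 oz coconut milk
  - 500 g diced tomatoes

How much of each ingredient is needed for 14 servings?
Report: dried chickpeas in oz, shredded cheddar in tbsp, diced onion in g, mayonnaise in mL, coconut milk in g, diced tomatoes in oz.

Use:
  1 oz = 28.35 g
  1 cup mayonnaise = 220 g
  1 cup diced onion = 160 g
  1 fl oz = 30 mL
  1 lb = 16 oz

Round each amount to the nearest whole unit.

Scaling factor: 14/4 = 7/2 = 3.5.
dried chickpeas: 275 g × 7/2 ÷ 28.35 g/oz ≈ 34 oz
shredded cheddar: 4 tbsp × 7/2 = 14 tbsp
diced onion: 2.25 cup × 7/2 × 160 g/cup = 1260 g
mayonnaise: 2 fl oz × 7/2 × 30 mL/fl oz = 210 mL
coconut milk: 14 oz × 7/2 × 28.35 g/oz ≈ 1389 g
diced tomatoes: 500 g × 7/2 ÷ 28.35 g/oz ≈ 62 oz

dried chickpeas: 34 oz; shredded cheddar: 14 tbsp; diced onion: 1260 g; mayonnaise: 210 mL; coconut milk: 1389 g; diced tomatoes: 62 oz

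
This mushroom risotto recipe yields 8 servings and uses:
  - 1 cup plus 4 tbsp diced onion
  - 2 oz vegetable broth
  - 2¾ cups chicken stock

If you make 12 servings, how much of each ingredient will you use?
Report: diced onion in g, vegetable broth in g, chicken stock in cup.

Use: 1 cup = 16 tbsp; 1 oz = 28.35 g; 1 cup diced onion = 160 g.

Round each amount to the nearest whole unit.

diced onion: 300 g; vegetable broth: 85 g; chicken stock: 4 cup

Scaling factor: 12/8 = 3/2 = 1.5.
diced onion: (1 cup + 4 tbsp = 1.25 cup) × 3/2 × 160 g/cup = 300 g
vegetable broth: 2 oz × 3/2 × 28.35 g/oz ≈ 85 g
chicken stock: 2.75 cup × 3/2 ≈ 4 cup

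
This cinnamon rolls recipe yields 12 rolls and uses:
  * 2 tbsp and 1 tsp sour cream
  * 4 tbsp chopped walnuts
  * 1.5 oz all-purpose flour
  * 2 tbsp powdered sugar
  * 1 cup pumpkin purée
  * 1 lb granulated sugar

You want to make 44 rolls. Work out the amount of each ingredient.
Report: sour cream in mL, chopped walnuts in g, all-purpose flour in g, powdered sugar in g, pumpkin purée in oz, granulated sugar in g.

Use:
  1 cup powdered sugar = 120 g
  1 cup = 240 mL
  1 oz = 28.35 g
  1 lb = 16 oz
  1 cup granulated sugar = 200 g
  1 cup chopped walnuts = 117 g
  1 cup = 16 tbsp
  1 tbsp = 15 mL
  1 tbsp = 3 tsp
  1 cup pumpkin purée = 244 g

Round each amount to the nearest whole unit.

sour cream: 128 mL; chopped walnuts: 107 g; all-purpose flour: 156 g; powdered sugar: 55 g; pumpkin purée: 32 oz; granulated sugar: 1663 g

Scaling factor: 44/12 = 11/3.
sour cream: (2 tbsp + 1 tsp = 7/3 tbsp) × 11/3 × 15 mL/tbsp ≈ 128 mL
chopped walnuts: 4 tbsp × 11/3 ÷ 16 tbsp/cup × 117 g/cup ≈ 107 g
all-purpose flour: 1.5 oz × 11/3 × 28.35 g/oz ≈ 156 g
powdered sugar: 2 tbsp × 11/3 ÷ 16 tbsp/cup × 120 g/cup = 55 g
pumpkin purée: 1 cup × 11/3 × 244 g/cup ÷ 28.35 g/oz ≈ 32 oz
granulated sugar: 1 lb × 11/3 × 16 oz/lb × 28.35 g/oz ≈ 1663 g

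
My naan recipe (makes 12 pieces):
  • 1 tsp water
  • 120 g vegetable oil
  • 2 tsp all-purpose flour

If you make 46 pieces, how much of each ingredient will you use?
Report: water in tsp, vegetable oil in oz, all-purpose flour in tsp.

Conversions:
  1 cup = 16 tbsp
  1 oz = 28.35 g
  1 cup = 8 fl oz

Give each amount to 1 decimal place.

Scaling factor: 46/12 = 23/6.
water: 1 tsp × 23/6 ≈ 3.8 tsp
vegetable oil: 120 g × 23/6 ÷ 28.35 g/oz ≈ 16.2 oz
all-purpose flour: 2 tsp × 23/6 ≈ 7.7 tsp

water: 3.8 tsp; vegetable oil: 16.2 oz; all-purpose flour: 7.7 tsp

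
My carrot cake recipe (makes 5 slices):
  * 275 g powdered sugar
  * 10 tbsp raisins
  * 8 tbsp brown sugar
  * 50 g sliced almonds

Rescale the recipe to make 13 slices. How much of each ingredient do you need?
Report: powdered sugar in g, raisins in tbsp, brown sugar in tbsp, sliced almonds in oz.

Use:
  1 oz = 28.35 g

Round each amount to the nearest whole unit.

Scaling factor: 13/5 = 2.6.
powdered sugar: 275 g × 13/5 = 715 g
raisins: 10 tbsp × 13/5 = 26 tbsp
brown sugar: 8 tbsp × 13/5 ≈ 21 tbsp
sliced almonds: 50 g × 13/5 ÷ 28.35 g/oz ≈ 5 oz

powdered sugar: 715 g; raisins: 26 tbsp; brown sugar: 21 tbsp; sliced almonds: 5 oz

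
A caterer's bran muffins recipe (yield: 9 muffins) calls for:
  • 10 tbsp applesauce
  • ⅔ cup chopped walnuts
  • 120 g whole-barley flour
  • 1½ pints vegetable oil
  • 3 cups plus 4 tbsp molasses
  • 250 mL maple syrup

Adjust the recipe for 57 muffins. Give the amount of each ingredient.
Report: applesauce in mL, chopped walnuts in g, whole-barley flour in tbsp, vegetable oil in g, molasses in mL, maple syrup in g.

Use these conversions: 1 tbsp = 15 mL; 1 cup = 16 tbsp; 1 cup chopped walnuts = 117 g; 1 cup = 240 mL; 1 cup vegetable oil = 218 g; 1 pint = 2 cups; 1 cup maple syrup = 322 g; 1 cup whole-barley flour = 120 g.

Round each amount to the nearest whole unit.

Scaling factor: 57/9 = 19/3.
applesauce: 10 tbsp × 19/3 × 15 mL/tbsp = 950 mL
chopped walnuts: 2/3 cup × 19/3 × 117 g/cup = 494 g
whole-barley flour: 120 g × 19/3 ÷ 120 g/cup × 16 tbsp/cup ≈ 101 tbsp
vegetable oil: 1.5 pint × 19/3 × 2 cup/pint × 218 g/cup = 4142 g
molasses: (3 cup + 4 tbsp = 3.25 cup) × 19/3 × 240 mL/cup = 4940 mL
maple syrup: 250 mL × 19/3 ÷ 240 mL/cup × 322 g/cup ≈ 2124 g

applesauce: 950 mL; chopped walnuts: 494 g; whole-barley flour: 101 tbsp; vegetable oil: 4142 g; molasses: 4940 mL; maple syrup: 2124 g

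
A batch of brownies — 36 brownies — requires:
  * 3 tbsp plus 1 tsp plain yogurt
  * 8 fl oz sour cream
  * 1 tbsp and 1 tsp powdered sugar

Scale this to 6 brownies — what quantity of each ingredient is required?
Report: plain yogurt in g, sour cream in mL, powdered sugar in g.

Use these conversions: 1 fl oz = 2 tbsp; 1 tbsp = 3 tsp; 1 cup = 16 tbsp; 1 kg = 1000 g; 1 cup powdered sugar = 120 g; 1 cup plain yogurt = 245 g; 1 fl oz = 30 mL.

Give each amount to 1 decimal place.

plain yogurt: 8.5 g; sour cream: 40.0 mL; powdered sugar: 1.7 g

Scaling factor: 6/36 = 1/6.
plain yogurt: (3 tbsp + 1 tsp = 10/3 tbsp) × 1/6 ÷ 16 tbsp/cup × 245 g/cup ≈ 8.5 g
sour cream: 8 fl oz × 1/6 × 30 mL/fl oz = 40.0 mL
powdered sugar: (1 tbsp + 1 tsp = 4/3 tbsp) × 1/6 ÷ 16 tbsp/cup × 120 g/cup ≈ 1.7 g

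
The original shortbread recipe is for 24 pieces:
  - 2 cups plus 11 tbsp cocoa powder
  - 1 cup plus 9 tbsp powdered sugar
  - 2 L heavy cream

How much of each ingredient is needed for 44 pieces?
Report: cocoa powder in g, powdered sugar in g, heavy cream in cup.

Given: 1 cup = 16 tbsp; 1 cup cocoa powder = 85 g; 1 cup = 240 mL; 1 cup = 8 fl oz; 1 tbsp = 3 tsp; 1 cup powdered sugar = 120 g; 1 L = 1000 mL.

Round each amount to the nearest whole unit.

Scaling factor: 44/24 = 11/6.
cocoa powder: (2 cup + 11 tbsp = 2.6875 cup) × 11/6 × 85 g/cup ≈ 419 g
powdered sugar: (1 cup + 9 tbsp = 1.5625 cup) × 11/6 × 120 g/cup ≈ 344 g
heavy cream: 2 L × 11/6 × 1000 mL/L ÷ 240 mL/cup ≈ 15 cup

cocoa powder: 419 g; powdered sugar: 344 g; heavy cream: 15 cup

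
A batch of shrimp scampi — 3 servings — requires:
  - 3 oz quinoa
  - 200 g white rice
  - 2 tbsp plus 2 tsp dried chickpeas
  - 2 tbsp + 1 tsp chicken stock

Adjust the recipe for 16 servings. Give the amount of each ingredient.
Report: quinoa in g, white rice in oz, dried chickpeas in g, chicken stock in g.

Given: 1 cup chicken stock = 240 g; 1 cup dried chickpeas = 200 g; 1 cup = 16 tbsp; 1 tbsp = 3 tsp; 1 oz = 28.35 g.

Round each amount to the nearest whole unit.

quinoa: 454 g; white rice: 38 oz; dried chickpeas: 178 g; chicken stock: 187 g

Scaling factor: 16/3.
quinoa: 3 oz × 16/3 × 28.35 g/oz ≈ 454 g
white rice: 200 g × 16/3 ÷ 28.35 g/oz ≈ 38 oz
dried chickpeas: (2 tbsp + 2 tsp = 8/3 tbsp) × 16/3 ÷ 16 tbsp/cup × 200 g/cup ≈ 178 g
chicken stock: (2 tbsp + 1 tsp = 7/3 tbsp) × 16/3 ÷ 16 tbsp/cup × 240 g/cup ≈ 187 g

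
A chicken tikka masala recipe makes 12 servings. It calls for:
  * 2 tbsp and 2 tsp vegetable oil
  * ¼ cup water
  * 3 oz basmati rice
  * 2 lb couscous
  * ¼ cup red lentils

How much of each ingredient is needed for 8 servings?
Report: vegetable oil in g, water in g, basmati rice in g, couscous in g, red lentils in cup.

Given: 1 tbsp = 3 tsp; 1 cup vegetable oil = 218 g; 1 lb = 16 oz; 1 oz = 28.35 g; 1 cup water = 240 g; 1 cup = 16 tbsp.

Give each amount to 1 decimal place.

Scaling factor: 8/12 = 2/3.
vegetable oil: (2 tbsp + 2 tsp = 8/3 tbsp) × 2/3 ÷ 16 tbsp/cup × 218 g/cup ≈ 24.2 g
water: 0.25 cup × 2/3 × 240 g/cup = 40.0 g
basmati rice: 3 oz × 2/3 × 28.35 g/oz = 56.7 g
couscous: 2 lb × 2/3 × 16 oz/lb × 28.35 g/oz = 604.8 g
red lentils: 0.25 cup × 2/3 ≈ 0.2 cup

vegetable oil: 24.2 g; water: 40.0 g; basmati rice: 56.7 g; couscous: 604.8 g; red lentils: 0.2 cup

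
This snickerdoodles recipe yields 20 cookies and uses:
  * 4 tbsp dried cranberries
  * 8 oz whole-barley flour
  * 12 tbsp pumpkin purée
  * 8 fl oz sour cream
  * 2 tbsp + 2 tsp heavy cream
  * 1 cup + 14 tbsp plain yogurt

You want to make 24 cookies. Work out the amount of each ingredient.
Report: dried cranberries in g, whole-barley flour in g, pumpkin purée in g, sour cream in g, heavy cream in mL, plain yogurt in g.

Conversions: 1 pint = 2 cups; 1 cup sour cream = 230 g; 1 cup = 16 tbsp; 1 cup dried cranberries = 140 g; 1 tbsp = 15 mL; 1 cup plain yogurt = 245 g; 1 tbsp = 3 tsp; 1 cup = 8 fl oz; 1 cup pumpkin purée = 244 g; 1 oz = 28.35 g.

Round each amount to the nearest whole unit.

dried cranberries: 42 g; whole-barley flour: 272 g; pumpkin purée: 220 g; sour cream: 276 g; heavy cream: 48 mL; plain yogurt: 551 g

Scaling factor: 24/20 = 6/5 = 1.2.
dried cranberries: 4 tbsp × 6/5 ÷ 16 tbsp/cup × 140 g/cup = 42 g
whole-barley flour: 8 oz × 6/5 × 28.35 g/oz ≈ 272 g
pumpkin purée: 12 tbsp × 6/5 ÷ 16 tbsp/cup × 244 g/cup ≈ 220 g
sour cream: 8 fl oz × 6/5 ÷ 8 fl oz/cup × 230 g/cup = 276 g
heavy cream: (2 tbsp + 2 tsp = 8/3 tbsp) × 6/5 × 15 mL/tbsp = 48 mL
plain yogurt: (1 cup + 14 tbsp = 1.875 cup) × 6/5 × 245 g/cup ≈ 551 g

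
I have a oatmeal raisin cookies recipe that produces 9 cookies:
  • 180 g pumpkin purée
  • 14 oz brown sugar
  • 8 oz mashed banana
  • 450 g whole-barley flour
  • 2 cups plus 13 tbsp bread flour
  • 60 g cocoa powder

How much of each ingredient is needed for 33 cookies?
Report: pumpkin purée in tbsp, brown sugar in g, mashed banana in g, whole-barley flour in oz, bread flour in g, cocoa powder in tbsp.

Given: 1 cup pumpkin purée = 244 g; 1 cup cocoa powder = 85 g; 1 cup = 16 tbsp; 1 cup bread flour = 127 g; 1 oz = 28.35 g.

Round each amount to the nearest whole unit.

Scaling factor: 33/9 = 11/3.
pumpkin purée: 180 g × 11/3 ÷ 244 g/cup × 16 tbsp/cup ≈ 43 tbsp
brown sugar: 14 oz × 11/3 × 28.35 g/oz ≈ 1455 g
mashed banana: 8 oz × 11/3 × 28.35 g/oz ≈ 832 g
whole-barley flour: 450 g × 11/3 ÷ 28.35 g/oz ≈ 58 oz
bread flour: (2 cup + 13 tbsp = 2.8125 cup) × 11/3 × 127 g/cup ≈ 1310 g
cocoa powder: 60 g × 11/3 ÷ 85 g/cup × 16 tbsp/cup ≈ 41 tbsp

pumpkin purée: 43 tbsp; brown sugar: 1455 g; mashed banana: 832 g; whole-barley flour: 58 oz; bread flour: 1310 g; cocoa powder: 41 tbsp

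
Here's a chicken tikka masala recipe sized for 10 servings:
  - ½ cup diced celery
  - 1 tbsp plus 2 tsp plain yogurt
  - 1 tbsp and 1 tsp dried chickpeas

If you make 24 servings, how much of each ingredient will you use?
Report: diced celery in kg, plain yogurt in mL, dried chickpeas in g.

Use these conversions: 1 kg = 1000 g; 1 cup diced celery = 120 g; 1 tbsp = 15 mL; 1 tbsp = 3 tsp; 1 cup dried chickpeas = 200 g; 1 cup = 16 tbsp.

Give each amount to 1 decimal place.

Scaling factor: 24/10 = 12/5 = 2.4.
diced celery: 0.5 cup × 12/5 × 120 g/cup ÷ 1000 g/kg ≈ 0.1 kg
plain yogurt: (1 tbsp + 2 tsp = 5/3 tbsp) × 12/5 × 15 mL/tbsp = 60.0 mL
dried chickpeas: (1 tbsp + 1 tsp = 4/3 tbsp) × 12/5 ÷ 16 tbsp/cup × 200 g/cup = 40.0 g

diced celery: 0.1 kg; plain yogurt: 60.0 mL; dried chickpeas: 40.0 g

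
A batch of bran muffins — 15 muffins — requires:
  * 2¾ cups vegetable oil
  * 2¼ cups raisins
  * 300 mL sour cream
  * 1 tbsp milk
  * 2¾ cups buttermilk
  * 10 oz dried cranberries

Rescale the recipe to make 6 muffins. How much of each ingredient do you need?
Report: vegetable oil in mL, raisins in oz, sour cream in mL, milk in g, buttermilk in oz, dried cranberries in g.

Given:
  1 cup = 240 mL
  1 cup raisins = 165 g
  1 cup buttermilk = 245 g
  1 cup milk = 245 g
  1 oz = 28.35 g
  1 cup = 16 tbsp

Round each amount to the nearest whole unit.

vegetable oil: 264 mL; raisins: 5 oz; sour cream: 120 mL; milk: 6 g; buttermilk: 10 oz; dried cranberries: 113 g

Scaling factor: 6/15 = 2/5 = 0.4.
vegetable oil: 2.75 cup × 2/5 × 240 mL/cup = 264 mL
raisins: 2.25 cup × 2/5 × 165 g/cup ÷ 28.35 g/oz ≈ 5 oz
sour cream: 300 mL × 2/5 = 120 mL
milk: 1 tbsp × 2/5 ÷ 16 tbsp/cup × 245 g/cup ≈ 6 g
buttermilk: 2.75 cup × 2/5 × 245 g/cup ÷ 28.35 g/oz ≈ 10 oz
dried cranberries: 10 oz × 2/5 × 28.35 g/oz ≈ 113 g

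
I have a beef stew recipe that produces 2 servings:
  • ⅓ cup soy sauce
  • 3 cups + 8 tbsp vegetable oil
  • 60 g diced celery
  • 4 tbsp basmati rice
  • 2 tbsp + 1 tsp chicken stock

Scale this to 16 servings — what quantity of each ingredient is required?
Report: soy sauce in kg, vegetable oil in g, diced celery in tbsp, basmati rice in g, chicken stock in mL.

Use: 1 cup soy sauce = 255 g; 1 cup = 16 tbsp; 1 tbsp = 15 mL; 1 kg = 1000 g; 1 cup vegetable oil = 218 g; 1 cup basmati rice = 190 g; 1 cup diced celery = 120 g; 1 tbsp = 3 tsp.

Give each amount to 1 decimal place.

Scaling factor: 16/2 = 8.
soy sauce: 1/3 cup × 8 × 255 g/cup ÷ 1000 g/kg ≈ 0.7 kg
vegetable oil: (3 cup + 8 tbsp = 3.5 cup) × 8 × 218 g/cup = 6104.0 g
diced celery: 60 g × 8 ÷ 120 g/cup × 16 tbsp/cup = 64.0 tbsp
basmati rice: 4 tbsp × 8 ÷ 16 tbsp/cup × 190 g/cup = 380.0 g
chicken stock: (2 tbsp + 1 tsp = 7/3 tbsp) × 8 × 15 mL/tbsp = 280.0 mL

soy sauce: 0.7 kg; vegetable oil: 6104.0 g; diced celery: 64.0 tbsp; basmati rice: 380.0 g; chicken stock: 280.0 mL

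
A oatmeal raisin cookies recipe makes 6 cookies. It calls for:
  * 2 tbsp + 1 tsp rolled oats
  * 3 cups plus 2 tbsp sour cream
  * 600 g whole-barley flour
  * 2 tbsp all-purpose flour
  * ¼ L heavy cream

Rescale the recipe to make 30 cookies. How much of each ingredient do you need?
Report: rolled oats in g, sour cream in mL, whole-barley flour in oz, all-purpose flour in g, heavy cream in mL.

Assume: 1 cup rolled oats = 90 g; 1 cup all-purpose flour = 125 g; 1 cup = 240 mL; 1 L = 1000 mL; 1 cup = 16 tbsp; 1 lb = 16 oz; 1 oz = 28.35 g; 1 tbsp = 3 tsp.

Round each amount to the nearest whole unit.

Scaling factor: 30/6 = 5.
rolled oats: (2 tbsp + 1 tsp = 7/3 tbsp) × 5 ÷ 16 tbsp/cup × 90 g/cup ≈ 66 g
sour cream: (3 cup + 2 tbsp = 3.125 cup) × 5 × 240 mL/cup = 3750 mL
whole-barley flour: 600 g × 5 ÷ 28.35 g/oz ≈ 106 oz
all-purpose flour: 2 tbsp × 5 ÷ 16 tbsp/cup × 125 g/cup ≈ 78 g
heavy cream: 0.25 L × 5 × 1000 mL/L = 1250 mL

rolled oats: 66 g; sour cream: 3750 mL; whole-barley flour: 106 oz; all-purpose flour: 78 g; heavy cream: 1250 mL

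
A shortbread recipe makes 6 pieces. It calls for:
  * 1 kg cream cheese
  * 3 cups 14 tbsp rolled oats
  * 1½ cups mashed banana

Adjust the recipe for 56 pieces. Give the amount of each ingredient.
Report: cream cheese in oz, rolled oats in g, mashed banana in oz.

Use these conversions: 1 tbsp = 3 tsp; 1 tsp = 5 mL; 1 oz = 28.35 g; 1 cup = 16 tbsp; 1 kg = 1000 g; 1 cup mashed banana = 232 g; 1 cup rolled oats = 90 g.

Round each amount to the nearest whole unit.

Scaling factor: 56/6 = 28/3.
cream cheese: 1 kg × 28/3 × 1000 g/kg ÷ 28.35 g/oz ≈ 329 oz
rolled oats: (3 cup + 14 tbsp = 3.875 cup) × 28/3 × 90 g/cup = 3255 g
mashed banana: 1.5 cup × 28/3 × 232 g/cup ÷ 28.35 g/oz ≈ 115 oz

cream cheese: 329 oz; rolled oats: 3255 g; mashed banana: 115 oz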